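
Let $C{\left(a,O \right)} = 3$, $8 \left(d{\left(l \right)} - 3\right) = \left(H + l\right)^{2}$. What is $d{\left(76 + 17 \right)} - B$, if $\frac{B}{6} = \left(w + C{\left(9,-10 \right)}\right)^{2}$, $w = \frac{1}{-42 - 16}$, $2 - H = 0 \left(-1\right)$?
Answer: $\frac{7251061}{6728} \approx 1077.7$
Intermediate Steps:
$H = 2$ ($H = 2 - 0 \left(-1\right) = 2 - 0 = 2 + 0 = 2$)
$d{\left(l \right)} = 3 + \frac{\left(2 + l\right)^{2}}{8}$
$w = - \frac{1}{58}$ ($w = \frac{1}{-42 - 16} = \frac{1}{-58} = - \frac{1}{58} \approx -0.017241$)
$B = \frac{89787}{1682}$ ($B = 6 \left(- \frac{1}{58} + 3\right)^{2} = 6 \left(\frac{173}{58}\right)^{2} = 6 \cdot \frac{29929}{3364} = \frac{89787}{1682} \approx 53.381$)
$d{\left(76 + 17 \right)} - B = \left(3 + \frac{\left(2 + \left(76 + 17\right)\right)^{2}}{8}\right) - \frac{89787}{1682} = \left(3 + \frac{\left(2 + 93\right)^{2}}{8}\right) - \frac{89787}{1682} = \left(3 + \frac{95^{2}}{8}\right) - \frac{89787}{1682} = \left(3 + \frac{1}{8} \cdot 9025\right) - \frac{89787}{1682} = \left(3 + \frac{9025}{8}\right) - \frac{89787}{1682} = \frac{9049}{8} - \frac{89787}{1682} = \frac{7251061}{6728}$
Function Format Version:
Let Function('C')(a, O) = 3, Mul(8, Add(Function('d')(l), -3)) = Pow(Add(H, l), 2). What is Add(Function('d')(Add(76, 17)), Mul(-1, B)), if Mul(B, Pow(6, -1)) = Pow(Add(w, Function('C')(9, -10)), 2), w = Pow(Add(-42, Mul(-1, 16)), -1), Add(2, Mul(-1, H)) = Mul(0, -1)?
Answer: Rational(7251061, 6728) ≈ 1077.7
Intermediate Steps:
H = 2 (H = Add(2, Mul(-1, Mul(0, -1))) = Add(2, Mul(-1, 0)) = Add(2, 0) = 2)
Function('d')(l) = Add(3, Mul(Rational(1, 8), Pow(Add(2, l), 2)))
w = Rational(-1, 58) (w = Pow(Add(-42, -16), -1) = Pow(-58, -1) = Rational(-1, 58) ≈ -0.017241)
B = Rational(89787, 1682) (B = Mul(6, Pow(Add(Rational(-1, 58), 3), 2)) = Mul(6, Pow(Rational(173, 58), 2)) = Mul(6, Rational(29929, 3364)) = Rational(89787, 1682) ≈ 53.381)
Add(Function('d')(Add(76, 17)), Mul(-1, B)) = Add(Add(3, Mul(Rational(1, 8), Pow(Add(2, Add(76, 17)), 2))), Mul(-1, Rational(89787, 1682))) = Add(Add(3, Mul(Rational(1, 8), Pow(Add(2, 93), 2))), Rational(-89787, 1682)) = Add(Add(3, Mul(Rational(1, 8), Pow(95, 2))), Rational(-89787, 1682)) = Add(Add(3, Mul(Rational(1, 8), 9025)), Rational(-89787, 1682)) = Add(Add(3, Rational(9025, 8)), Rational(-89787, 1682)) = Add(Rational(9049, 8), Rational(-89787, 1682)) = Rational(7251061, 6728)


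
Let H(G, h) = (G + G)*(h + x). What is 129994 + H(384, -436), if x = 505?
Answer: 182986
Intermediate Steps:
H(G, h) = 2*G*(505 + h) (H(G, h) = (G + G)*(h + 505) = (2*G)*(505 + h) = 2*G*(505 + h))
129994 + H(384, -436) = 129994 + 2*384*(505 - 436) = 129994 + 2*384*69 = 129994 + 52992 = 182986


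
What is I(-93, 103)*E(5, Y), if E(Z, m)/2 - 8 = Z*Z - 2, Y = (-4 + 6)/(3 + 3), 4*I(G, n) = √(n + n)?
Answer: 31*√206/2 ≈ 222.47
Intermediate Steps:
I(G, n) = √2*√n/4 (I(G, n) = √(n + n)/4 = √(2*n)/4 = (√2*√n)/4 = √2*√n/4)
Y = ⅓ (Y = 2/6 = 2*(⅙) = ⅓ ≈ 0.33333)
E(Z, m) = 12 + 2*Z² (E(Z, m) = 16 + 2*(Z*Z - 2) = 16 + 2*(Z² - 2) = 16 + 2*(-2 + Z²) = 16 + (-4 + 2*Z²) = 12 + 2*Z²)
I(-93, 103)*E(5, Y) = (√2*√103/4)*(12 + 2*5²) = (√206/4)*(12 + 2*25) = (√206/4)*(12 + 50) = (√206/4)*62 = 31*√206/2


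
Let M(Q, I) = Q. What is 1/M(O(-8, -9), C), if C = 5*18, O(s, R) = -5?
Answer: -⅕ ≈ -0.20000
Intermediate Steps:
C = 90
1/M(O(-8, -9), C) = 1/(-5) = -⅕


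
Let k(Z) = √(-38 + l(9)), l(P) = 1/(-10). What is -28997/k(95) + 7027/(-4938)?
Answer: -7027/4938 + 28997*I*√3810/381 ≈ -1.423 + 4697.8*I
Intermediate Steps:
l(P) = -⅒
k(Z) = I*√3810/10 (k(Z) = √(-38 - ⅒) = √(-381/10) = I*√3810/10)
-28997/k(95) + 7027/(-4938) = -28997*(-I*√3810/381) + 7027/(-4938) = -(-28997)*I*√3810/381 + 7027*(-1/4938) = 28997*I*√3810/381 - 7027/4938 = -7027/4938 + 28997*I*√3810/381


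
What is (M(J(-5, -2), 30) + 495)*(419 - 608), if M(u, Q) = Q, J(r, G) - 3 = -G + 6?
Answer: -99225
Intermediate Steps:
J(r, G) = 9 - G (J(r, G) = 3 + (-G + 6) = 3 + (6 - G) = 9 - G)
(M(J(-5, -2), 30) + 495)*(419 - 608) = (30 + 495)*(419 - 608) = 525*(-189) = -99225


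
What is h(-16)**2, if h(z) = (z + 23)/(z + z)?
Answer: 49/1024 ≈ 0.047852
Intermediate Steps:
h(z) = (23 + z)/(2*z) (h(z) = (23 + z)/((2*z)) = (23 + z)*(1/(2*z)) = (23 + z)/(2*z))
h(-16)**2 = ((1/2)*(23 - 16)/(-16))**2 = ((1/2)*(-1/16)*7)**2 = (-7/32)**2 = 49/1024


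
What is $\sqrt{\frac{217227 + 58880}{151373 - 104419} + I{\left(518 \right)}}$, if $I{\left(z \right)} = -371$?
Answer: $\frac{i \sqrt{804971252958}}{46954} \approx 19.108 i$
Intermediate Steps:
$\sqrt{\frac{217227 + 58880}{151373 - 104419} + I{\left(518 \right)}} = \sqrt{\frac{217227 + 58880}{151373 - 104419} - 371} = \sqrt{\frac{276107}{46954} - 371} = \sqrt{- \frac{17143827}{46954}} = \frac{i \sqrt{804971252958}}{46954}$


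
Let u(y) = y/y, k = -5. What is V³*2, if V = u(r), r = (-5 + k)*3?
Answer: 2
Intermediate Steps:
r = -30 (r = (-5 - 5)*3 = -10*3 = -30)
u(y) = 1
V = 1
V³*2 = 1³*2 = 1*2 = 2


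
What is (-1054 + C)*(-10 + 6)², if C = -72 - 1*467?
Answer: -25488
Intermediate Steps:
C = -539 (C = -72 - 467 = -539)
(-1054 + C)*(-10 + 6)² = (-1054 - 539)*(-10 + 6)² = -1593*(-4)² = -1593*16 = -25488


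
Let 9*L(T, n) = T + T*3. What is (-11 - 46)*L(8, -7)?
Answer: -608/3 ≈ -202.67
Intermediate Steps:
L(T, n) = 4*T/9 (L(T, n) = (T + T*3)/9 = (T + 3*T)/9 = (4*T)/9 = 4*T/9)
(-11 - 46)*L(8, -7) = (-11 - 46)*((4/9)*8) = -57*32/9 = -608/3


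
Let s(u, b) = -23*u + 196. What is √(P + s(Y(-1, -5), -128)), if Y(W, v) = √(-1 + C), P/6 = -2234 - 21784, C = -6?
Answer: √(-143912 - 23*I*√7) ≈ 0.0802 - 379.36*I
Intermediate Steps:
P = -144108 (P = 6*(-2234 - 21784) = 6*(-24018) = -144108)
Y(W, v) = I*√7 (Y(W, v) = √(-1 - 6) = √(-7) = I*√7)
s(u, b) = 196 - 23*u
√(P + s(Y(-1, -5), -128)) = √(-144108 + (196 - 23*I*√7)) = √(-143912 - 23*I*√7)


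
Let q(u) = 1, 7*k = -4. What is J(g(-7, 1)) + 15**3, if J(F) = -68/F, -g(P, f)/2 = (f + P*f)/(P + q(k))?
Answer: 3409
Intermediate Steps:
k = -4/7 (k = (1/7)*(-4) = -4/7 ≈ -0.57143)
g(P, f) = -2*(f + P*f)/(1 + P) (g(P, f) = -2*(f + P*f)/(P + 1) = -2*(f + P*f)/(1 + P))
J(g(-7, 1)) + 15**3 = -68/((-2*1)) + 15**3 = -68/(-2) + 3375 = -68*(-1/2) + 3375 = 34 + 3375 = 3409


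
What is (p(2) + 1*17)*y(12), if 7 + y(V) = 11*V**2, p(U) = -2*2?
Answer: 20501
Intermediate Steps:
p(U) = -4
y(V) = -7 + 11*V**2
(p(2) + 1*17)*y(12) = (-4 + 1*17)*(-7 + 11*12**2) = (-4 + 17)*(-7 + 11*144) = 13*(-7 + 1584) = 13*1577 = 20501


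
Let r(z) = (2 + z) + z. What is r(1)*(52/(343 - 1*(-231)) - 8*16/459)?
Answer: -99208/131733 ≈ -0.75310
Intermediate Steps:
r(z) = 2 + 2*z
r(1)*(52/(343 - 1*(-231)) - 8*16/459) = (2 + 2*1)*(52/(343 - 1*(-231)) - 8*16/459) = (2 + 2)*(52/(343 + 231) - 128*1/459) = 4*(52/574 - 128/459) = 4*(52*(1/574) - 128/459) = 4*(26/287 - 128/459) = 4*(-24802/131733) = -99208/131733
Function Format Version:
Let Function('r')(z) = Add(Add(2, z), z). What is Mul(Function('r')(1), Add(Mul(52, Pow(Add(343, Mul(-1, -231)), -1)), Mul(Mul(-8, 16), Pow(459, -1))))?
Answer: Rational(-99208, 131733) ≈ -0.75310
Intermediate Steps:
Function('r')(z) = Add(2, Mul(2, z))
Mul(Function('r')(1), Add(Mul(52, Pow(Add(343, Mul(-1, -231)), -1)), Mul(Mul(-8, 16), Pow(459, -1)))) = Mul(Add(2, Mul(2, 1)), Add(Mul(52, Pow(Add(343, Mul(-1, -231)), -1)), Mul(Mul(-8, 16), Pow(459, -1)))) = Mul(Add(2, 2), Add(Mul(52, Pow(Add(343, 231), -1)), Mul(-128, Rational(1, 459)))) = Mul(4, Add(Mul(52, Pow(574, -1)), Rational(-128, 459))) = Mul(4, Add(Mul(52, Rational(1, 574)), Rational(-128, 459))) = Mul(4, Add(Rational(26, 287), Rational(-128, 459))) = Mul(4, Rational(-24802, 131733)) = Rational(-99208, 131733)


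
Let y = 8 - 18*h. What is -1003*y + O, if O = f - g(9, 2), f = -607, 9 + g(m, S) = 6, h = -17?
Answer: -315546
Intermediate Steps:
g(m, S) = -3 (g(m, S) = -9 + 6 = -3)
O = -604 (O = -607 - 1*(-3) = -607 + 3 = -604)
y = 314 (y = 8 - 18*(-17) = 8 + 306 = 314)
-1003*y + O = -1003*314 - 604 = -314942 - 604 = -315546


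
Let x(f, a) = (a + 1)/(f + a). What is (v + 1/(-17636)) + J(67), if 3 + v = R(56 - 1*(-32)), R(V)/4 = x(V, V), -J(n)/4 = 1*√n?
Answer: -94799/96998 - 4*√67 ≈ -33.719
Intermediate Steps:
J(n) = -4*√n
x(f, a) = (1 + a)/(a + f)
R(V) = 2*(1 + V)/V (R(V) = 4*((1 + V)/(V + V)) = 4*((1 + V)/((2*V))) = 4*((1/(2*V))*(1 + V)) = 4*((1 + V)/(2*V)) = 2*(1 + V)/V)
v = -43/44 (v = -3 + (2 + 2/(56 - 1*(-32))) = -3 + (2 + 2/(56 + 32)) = -3 + (2 + 2/88) = -3 + (2 + 2*(1/88)) = -3 + (2 + 1/44) = -3 + 89/44 = -43/44 ≈ -0.97727)
(v + 1/(-17636)) + J(67) = (-43/44 + 1/(-17636)) - 4*√67 = (-43/44 - 1/17636) - 4*√67 = -94799/96998 - 4*√67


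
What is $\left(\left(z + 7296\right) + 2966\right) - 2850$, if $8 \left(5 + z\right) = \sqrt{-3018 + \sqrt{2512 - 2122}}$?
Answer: $7407 + \frac{\sqrt{-3018 + \sqrt{390}}}{8} \approx 7407.0 + 6.8445 i$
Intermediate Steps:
$z = -5 + \frac{\sqrt{-3018 + \sqrt{390}}}{8}$ ($z = -5 + \frac{\sqrt{-3018 + \sqrt{2512 - 2122}}}{8} = -5 + \frac{\sqrt{-3018 + \sqrt{390}}}{8} \approx -5.0 + 6.8445 i$)
$\left(\left(z + 7296\right) + 2966\right) - 2850 = \left(\left(\left(-5 + \frac{i \sqrt{3018 - \sqrt{390}}}{8}\right) + 7296\right) + 2966\right) - 2850 = \left(\left(7291 + \frac{i \sqrt{3018 - \sqrt{390}}}{8}\right) + 2966\right) - 2850 = \left(10257 + \frac{i \sqrt{3018 - \sqrt{390}}}{8}\right) - 2850 = 7407 + \frac{i \sqrt{3018 - \sqrt{390}}}{8}$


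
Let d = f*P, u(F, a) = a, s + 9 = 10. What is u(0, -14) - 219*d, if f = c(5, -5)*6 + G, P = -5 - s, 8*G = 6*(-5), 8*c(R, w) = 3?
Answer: -1985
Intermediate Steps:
s = 1 (s = -9 + 10 = 1)
c(R, w) = 3/8 (c(R, w) = (⅛)*3 = 3/8)
G = -15/4 (G = (6*(-5))/8 = (⅛)*(-30) = -15/4 ≈ -3.7500)
P = -6 (P = -5 - 1*1 = -5 - 1 = -6)
f = -3/2 (f = (3/8)*6 - 15/4 = 9/4 - 15/4 = -3/2 ≈ -1.5000)
d = 9 (d = -3/2*(-6) = 9)
u(0, -14) - 219*d = -14 - 219*9 = -14 - 1971 = -1985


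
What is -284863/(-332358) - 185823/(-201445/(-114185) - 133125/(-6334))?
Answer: -812053031818729769/99567391201278 ≈ -8155.8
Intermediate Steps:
-284863/(-332358) - 185823/(-201445/(-114185) - 133125/(-6334)) = -284863*(-1/332358) - 185823/(-201445*(-1/114185) - 133125*(-1/6334)) = 284863/332358 - 185823/(40289/22837 + 133125/6334) = 284863/332358 - 185823/3295366151/144649558 = 284863/332358 - 185823*144649558/3295366151 = 284863/332358 - 2443564983294/299578741 = -812053031818729769/99567391201278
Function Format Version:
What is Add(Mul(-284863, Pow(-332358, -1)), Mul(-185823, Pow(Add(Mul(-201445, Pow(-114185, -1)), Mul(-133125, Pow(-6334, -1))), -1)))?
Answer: Rational(-812053031818729769, 99567391201278) ≈ -8155.8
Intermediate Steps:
Add(Mul(-284863, Pow(-332358, -1)), Mul(-185823, Pow(Add(Mul(-201445, Pow(-114185, -1)), Mul(-133125, Pow(-6334, -1))), -1))) = Add(Mul(-284863, Rational(-1, 332358)), Mul(-185823, Pow(Add(Mul(-201445, Rational(-1, 114185)), Mul(-133125, Rational(-1, 6334))), -1))) = Add(Rational(284863, 332358), Mul(-185823, Pow(Add(Rational(40289, 22837), Rational(133125, 6334)), -1))) = Add(Rational(284863, 332358), Mul(-185823, Pow(Rational(3295366151, 144649558), -1))) = Add(Rational(284863, 332358), Mul(-185823, Rational(144649558, 3295366151))) = Add(Rational(284863, 332358), Rational(-2443564983294, 299578741)) = Rational(-812053031818729769, 99567391201278)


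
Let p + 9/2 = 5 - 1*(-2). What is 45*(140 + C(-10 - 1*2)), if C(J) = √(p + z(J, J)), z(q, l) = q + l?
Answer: 6300 + 45*I*√86/2 ≈ 6300.0 + 208.66*I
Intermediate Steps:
z(q, l) = l + q
p = 5/2 (p = -9/2 + (5 - 1*(-2)) = -9/2 + (5 + 2) = -9/2 + 7 = 5/2 ≈ 2.5000)
C(J) = √(5/2 + 2*J) (C(J) = √(5/2 + (J + J)) = √(5/2 + 2*J))
45*(140 + C(-10 - 1*2)) = 45*(140 + √(10 + 8*(-10 - 1*2))/2) = 45*(140 + √(10 + 8*(-10 - 2))/2) = 45*(140 + √(10 + 8*(-12))/2) = 45*(140 + √(10 - 96)/2) = 45*(140 + √(-86)/2) = 45*(140 + (I*√86)/2) = 45*(140 + I*√86/2) = 6300 + 45*I*√86/2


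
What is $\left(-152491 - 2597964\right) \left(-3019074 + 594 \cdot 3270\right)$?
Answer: $2961398395770$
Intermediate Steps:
$\left(-152491 - 2597964\right) \left(-3019074 + 594 \cdot 3270\right) = - 2750455 \left(-3019074 + 1942380\right) = \left(-2750455\right) \left(-1076694\right) = 2961398395770$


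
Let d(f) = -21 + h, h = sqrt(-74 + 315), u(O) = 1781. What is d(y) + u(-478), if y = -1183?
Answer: 1760 + sqrt(241) ≈ 1775.5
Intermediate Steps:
h = sqrt(241) ≈ 15.524
d(f) = -21 + sqrt(241)
d(y) + u(-478) = (-21 + sqrt(241)) + 1781 = 1760 + sqrt(241)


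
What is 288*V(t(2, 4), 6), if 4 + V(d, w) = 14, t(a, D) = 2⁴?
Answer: 2880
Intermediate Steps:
t(a, D) = 16
V(d, w) = 10 (V(d, w) = -4 + 14 = 10)
288*V(t(2, 4), 6) = 288*10 = 2880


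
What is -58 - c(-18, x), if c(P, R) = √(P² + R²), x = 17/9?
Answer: -58 - 13*√157/9 ≈ -76.099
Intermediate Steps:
x = 17/9 (x = 17*(⅑) = 17/9 ≈ 1.8889)
-58 - c(-18, x) = -58 - √((-18)² + (17/9)²) = -58 - √(324 + 289/81) = -58 - √(26533/81) = -58 - 13*√157/9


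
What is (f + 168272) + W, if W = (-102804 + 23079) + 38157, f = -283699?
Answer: -156995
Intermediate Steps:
W = -41568 (W = -79725 + 38157 = -41568)
(f + 168272) + W = (-283699 + 168272) - 41568 = -115427 - 41568 = -156995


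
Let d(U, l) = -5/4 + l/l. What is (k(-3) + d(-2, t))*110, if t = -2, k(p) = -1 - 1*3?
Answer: -935/2 ≈ -467.50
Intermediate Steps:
k(p) = -4 (k(p) = -1 - 3 = -4)
d(U, l) = -¼ (d(U, l) = -5*¼ + 1 = -5/4 + 1 = -¼)
(k(-3) + d(-2, t))*110 = (-4 - ¼)*110 = -17/4*110 = -935/2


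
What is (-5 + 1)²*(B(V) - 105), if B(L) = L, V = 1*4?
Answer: -1616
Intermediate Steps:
V = 4
(-5 + 1)²*(B(V) - 105) = (-5 + 1)²*(4 - 105) = (-4)²*(-101) = 16*(-101) = -1616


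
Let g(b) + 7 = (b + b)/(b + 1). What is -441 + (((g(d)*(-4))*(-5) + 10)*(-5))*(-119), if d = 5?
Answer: -173873/3 ≈ -57958.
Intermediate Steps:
g(b) = -7 + 2*b/(1 + b) (g(b) = -7 + (b + b)/(b + 1) = -7 + (2*b)/(1 + b) = -7 + 2*b/(1 + b))
-441 + (((g(d)*(-4))*(-5) + 10)*(-5))*(-119) = -441 + (((((-7 - 5*5)/(1 + 5))*(-4))*(-5) + 10)*(-5))*(-119) = -441 + (((((-7 - 25)/6)*(-4))*(-5) + 10)*(-5))*(-119) = -441 + (((((1/6)*(-32))*(-4))*(-5) + 10)*(-5))*(-119) = -441 + ((-16/3*(-4)*(-5) + 10)*(-5))*(-119) = -441 + (((64/3)*(-5) + 10)*(-5))*(-119) = -441 + ((-320/3 + 10)*(-5))*(-119) = -441 - 290/3*(-5)*(-119) = -441 + (1450/3)*(-119) = -441 - 172550/3 = -173873/3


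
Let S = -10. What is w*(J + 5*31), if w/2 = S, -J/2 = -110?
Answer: -7500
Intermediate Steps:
J = 220 (J = -2*(-110) = 220)
w = -20 (w = 2*(-10) = -20)
w*(J + 5*31) = -20*(220 + 5*31) = -20*(220 + 155) = -20*375 = -7500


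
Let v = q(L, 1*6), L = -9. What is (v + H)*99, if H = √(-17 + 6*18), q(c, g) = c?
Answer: -891 + 99*√91 ≈ 53.400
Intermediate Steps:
v = -9
H = √91 (H = √(-17 + 108) = √91 ≈ 9.5394)
(v + H)*99 = (-9 + √91)*99 = -891 + 99*√91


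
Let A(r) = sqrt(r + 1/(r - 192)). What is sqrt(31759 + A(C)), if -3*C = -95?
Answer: sqrt(66130145991 + 1443*sqrt(65924898))/1443 ≈ 178.23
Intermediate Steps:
C = 95/3 (C = -1/3*(-95) = 95/3 ≈ 31.667)
A(r) = sqrt(r + 1/(-192 + r))
sqrt(31759 + A(C)) = sqrt(31759 + sqrt((1 + 95*(-192 + 95/3)/3)/(-192 + 95/3))) = sqrt(31759 + sqrt((1 + (95/3)*(-481/3))/(-481/3))) = sqrt(31759 + sqrt(-3*(1 - 45695/9)/481)) = sqrt(31759 + sqrt(-3/481*(-45686/9))) = sqrt(31759 + sqrt(45686/1443)) = sqrt(31759 + sqrt(65924898)/1443)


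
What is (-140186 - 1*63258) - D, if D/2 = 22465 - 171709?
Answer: 95044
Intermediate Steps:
D = -298488 (D = 2*(22465 - 171709) = 2*(-149244) = -298488)
(-140186 - 1*63258) - D = (-140186 - 1*63258) - 1*(-298488) = (-140186 - 63258) + 298488 = -203444 + 298488 = 95044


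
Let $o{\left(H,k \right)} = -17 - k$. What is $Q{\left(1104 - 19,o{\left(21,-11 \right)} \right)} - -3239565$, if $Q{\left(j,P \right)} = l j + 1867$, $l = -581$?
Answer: $2611047$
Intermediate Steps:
$Q{\left(j,P \right)} = 1867 - 581 j$ ($Q{\left(j,P \right)} = - 581 j + 1867 = 1867 - 581 j$)
$Q{\left(1104 - 19,o{\left(21,-11 \right)} \right)} - -3239565 = \left(1867 - 581 \left(1104 - 19\right)\right) - -3239565 = \left(1867 - 581 \left(1104 - 19\right)\right) + 3239565 = \left(1867 - 630385\right) + 3239565 = -628518 + 3239565 = 2611047$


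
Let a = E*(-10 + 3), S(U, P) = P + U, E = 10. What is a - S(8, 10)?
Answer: -88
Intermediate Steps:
a = -70 (a = 10*(-10 + 3) = 10*(-7) = -70)
a - S(8, 10) = -70 - (10 + 8) = -70 - 1*18 = -70 - 18 = -88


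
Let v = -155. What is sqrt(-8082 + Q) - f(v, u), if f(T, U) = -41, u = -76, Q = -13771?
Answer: 41 + 41*I*sqrt(13) ≈ 41.0 + 147.83*I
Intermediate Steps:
sqrt(-8082 + Q) - f(v, u) = sqrt(-8082 - 13771) - 1*(-41) = sqrt(-21853) + 41 = 41*I*sqrt(13) + 41 = 41 + 41*I*sqrt(13)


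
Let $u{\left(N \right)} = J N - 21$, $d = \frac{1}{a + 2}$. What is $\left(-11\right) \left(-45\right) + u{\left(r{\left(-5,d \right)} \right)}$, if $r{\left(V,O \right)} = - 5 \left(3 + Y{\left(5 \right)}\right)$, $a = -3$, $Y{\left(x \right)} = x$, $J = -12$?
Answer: $954$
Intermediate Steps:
$d = -1$ ($d = \frac{1}{-3 + 2} = \frac{1}{-1} = -1$)
$r{\left(V,O \right)} = -40$ ($r{\left(V,O \right)} = - 5 \left(3 + 5\right) = \left(-5\right) 8 = -40$)
$u{\left(N \right)} = -21 - 12 N$ ($u{\left(N \right)} = - 12 N - 21 = -21 - 12 N$)
$\left(-11\right) \left(-45\right) + u{\left(r{\left(-5,d \right)} \right)} = \left(-11\right) \left(-45\right) - -459 = 495 + \left(-21 + 480\right) = 495 + 459 = 954$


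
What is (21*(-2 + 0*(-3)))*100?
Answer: -4200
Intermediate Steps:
(21*(-2 + 0*(-3)))*100 = (21*(-2 + 0))*100 = (21*(-2))*100 = -42*100 = -4200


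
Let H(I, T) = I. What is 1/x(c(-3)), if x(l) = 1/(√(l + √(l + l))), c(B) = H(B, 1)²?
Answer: √(9 + 3*√2) ≈ 3.6390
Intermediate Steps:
c(B) = B²
x(l) = (l + √2*√l)^(-½) (x(l) = 1/(√(l + √(2*l))) = 1/(√(l + √2*√l)) = (l + √2*√l)^(-½))
1/x(c(-3)) = 1/(((-3)² + √2*√((-3)²))^(-½)) = 1/((9 + √2*√9)^(-½)) = 1/((9 + √2*3)^(-½)) = 1/((9 + 3*√2)^(-½)) = √(9 + 3*√2)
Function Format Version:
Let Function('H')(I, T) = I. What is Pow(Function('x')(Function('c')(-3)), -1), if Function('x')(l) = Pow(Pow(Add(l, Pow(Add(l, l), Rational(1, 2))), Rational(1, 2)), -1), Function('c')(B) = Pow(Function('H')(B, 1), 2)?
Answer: Pow(Add(9, Mul(3, Pow(2, Rational(1, 2)))), Rational(1, 2)) ≈ 3.6390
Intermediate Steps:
Function('c')(B) = Pow(B, 2)
Function('x')(l) = Pow(Add(l, Mul(Pow(2, Rational(1, 2)), Pow(l, Rational(1, 2)))), Rational(-1, 2)) (Function('x')(l) = Pow(Pow(Add(l, Pow(Mul(2, l), Rational(1, 2))), Rational(1, 2)), -1) = Pow(Pow(Add(l, Mul(Pow(2, Rational(1, 2)), Pow(l, Rational(1, 2)))), Rational(1, 2)), -1) = Pow(Add(l, Mul(Pow(2, Rational(1, 2)), Pow(l, Rational(1, 2)))), Rational(-1, 2)))
Pow(Function('x')(Function('c')(-3)), -1) = Pow(Pow(Add(Pow(-3, 2), Mul(Pow(2, Rational(1, 2)), Pow(Pow(-3, 2), Rational(1, 2)))), Rational(-1, 2)), -1) = Pow(Pow(Add(9, Mul(Pow(2, Rational(1, 2)), Pow(9, Rational(1, 2)))), Rational(-1, 2)), -1) = Pow(Pow(Add(9, Mul(Pow(2, Rational(1, 2)), 3)), Rational(-1, 2)), -1) = Pow(Pow(Add(9, Mul(3, Pow(2, Rational(1, 2)))), Rational(-1, 2)), -1) = Pow(Add(9, Mul(3, Pow(2, Rational(1, 2)))), Rational(1, 2))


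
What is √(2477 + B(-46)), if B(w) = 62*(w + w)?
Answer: I*√3227 ≈ 56.807*I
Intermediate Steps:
B(w) = 124*w (B(w) = 62*(2*w) = 124*w)
√(2477 + B(-46)) = √(2477 + 124*(-46)) = √(2477 - 5704) = √(-3227) = I*√3227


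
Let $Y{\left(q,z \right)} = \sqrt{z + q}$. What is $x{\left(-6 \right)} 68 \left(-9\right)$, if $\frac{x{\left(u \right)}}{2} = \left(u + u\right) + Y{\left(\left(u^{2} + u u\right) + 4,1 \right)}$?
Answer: $14688 - 1224 \sqrt{77} \approx 3947.4$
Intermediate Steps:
$Y{\left(q,z \right)} = \sqrt{q + z}$
$x{\left(u \right)} = 2 \sqrt{5 + 2 u^{2}} + 4 u$ ($x{\left(u \right)} = 2 \left(\left(u + u\right) + \sqrt{\left(\left(u^{2} + u u\right) + 4\right) + 1}\right) = 2 \left(2 u + \sqrt{\left(\left(u^{2} + u^{2}\right) + 4\right) + 1}\right) = 2 \left(2 u + \sqrt{\left(2 u^{2} + 4\right) + 1}\right) = 2 \left(2 u + \sqrt{\left(4 + 2 u^{2}\right) + 1}\right) = 2 \left(2 u + \sqrt{5 + 2 u^{2}}\right) = 2 \left(\sqrt{5 + 2 u^{2}} + 2 u\right) = 2 \sqrt{5 + 2 u^{2}} + 4 u$)
$x{\left(-6 \right)} 68 \left(-9\right) = \left(2 \sqrt{5 + 2 \left(-6\right)^{2}} + 4 \left(-6\right)\right) 68 \left(-9\right) = \left(2 \sqrt{5 + 2 \cdot 36} - 24\right) 68 \left(-9\right) = \left(2 \sqrt{5 + 72} - 24\right) 68 \left(-9\right) = \left(2 \sqrt{77} - 24\right) 68 \left(-9\right) = \left(-24 + 2 \sqrt{77}\right) 68 \left(-9\right) = \left(-1632 + 136 \sqrt{77}\right) \left(-9\right) = 14688 - 1224 \sqrt{77}$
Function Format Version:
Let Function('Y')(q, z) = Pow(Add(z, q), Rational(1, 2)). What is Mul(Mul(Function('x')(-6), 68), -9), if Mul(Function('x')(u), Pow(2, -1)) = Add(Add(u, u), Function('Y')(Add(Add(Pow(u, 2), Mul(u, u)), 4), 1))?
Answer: Add(14688, Mul(-1224, Pow(77, Rational(1, 2)))) ≈ 3947.4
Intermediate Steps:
Function('Y')(q, z) = Pow(Add(q, z), Rational(1, 2))
Function('x')(u) = Add(Mul(2, Pow(Add(5, Mul(2, Pow(u, 2))), Rational(1, 2))), Mul(4, u)) (Function('x')(u) = Mul(2, Add(Add(u, u), Pow(Add(Add(Add(Pow(u, 2), Mul(u, u)), 4), 1), Rational(1, 2)))) = Mul(2, Add(Mul(2, u), Pow(Add(Add(Add(Pow(u, 2), Pow(u, 2)), 4), 1), Rational(1, 2)))) = Mul(2, Add(Mul(2, u), Pow(Add(Add(Mul(2, Pow(u, 2)), 4), 1), Rational(1, 2)))) = Mul(2, Add(Mul(2, u), Pow(Add(Add(4, Mul(2, Pow(u, 2))), 1), Rational(1, 2)))) = Mul(2, Add(Mul(2, u), Pow(Add(5, Mul(2, Pow(u, 2))), Rational(1, 2)))) = Mul(2, Add(Pow(Add(5, Mul(2, Pow(u, 2))), Rational(1, 2)), Mul(2, u))) = Add(Mul(2, Pow(Add(5, Mul(2, Pow(u, 2))), Rational(1, 2))), Mul(4, u)))
Mul(Mul(Function('x')(-6), 68), -9) = Mul(Mul(Add(Mul(2, Pow(Add(5, Mul(2, Pow(-6, 2))), Rational(1, 2))), Mul(4, -6)), 68), -9) = Mul(Mul(Add(Mul(2, Pow(Add(5, Mul(2, 36)), Rational(1, 2))), -24), 68), -9) = Mul(Mul(Add(Mul(2, Pow(Add(5, 72), Rational(1, 2))), -24), 68), -9) = Mul(Mul(Add(Mul(2, Pow(77, Rational(1, 2))), -24), 68), -9) = Mul(Mul(Add(-24, Mul(2, Pow(77, Rational(1, 2)))), 68), -9) = Mul(Add(-1632, Mul(136, Pow(77, Rational(1, 2)))), -9) = Add(14688, Mul(-1224, Pow(77, Rational(1, 2))))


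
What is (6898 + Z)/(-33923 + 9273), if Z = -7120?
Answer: 111/12325 ≈ 0.0090061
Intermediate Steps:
(6898 + Z)/(-33923 + 9273) = (6898 - 7120)/(-33923 + 9273) = -222/(-24650) = -222*(-1/24650) = 111/12325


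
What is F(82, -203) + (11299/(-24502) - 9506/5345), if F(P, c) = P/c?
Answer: -70280742481/26585527570 ≈ -2.6436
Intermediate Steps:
F(82, -203) + (11299/(-24502) - 9506/5345) = 82/(-203) + (11299/(-24502) - 9506/5345) = 82*(-1/203) + (11299*(-1/24502) - 9506*1/5345) = -82/203 + (-11299/24502 - 9506/5345) = -82/203 - 293309167/130963190 = -70280742481/26585527570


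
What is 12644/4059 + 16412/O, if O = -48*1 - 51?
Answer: -660248/4059 ≈ -162.66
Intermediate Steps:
O = -99 (O = -48 - 51 = -99)
12644/4059 + 16412/O = 12644/4059 + 16412/(-99) = 12644*(1/4059) + 16412*(-1/99) = 12644/4059 - 1492/9 = -660248/4059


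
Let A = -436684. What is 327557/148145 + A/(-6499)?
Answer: 66821344123/962794355 ≈ 69.404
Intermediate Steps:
327557/148145 + A/(-6499) = 327557/148145 - 436684/(-6499) = 327557*(1/148145) - 436684*(-1/6499) = 327557/148145 + 436684/6499 = 66821344123/962794355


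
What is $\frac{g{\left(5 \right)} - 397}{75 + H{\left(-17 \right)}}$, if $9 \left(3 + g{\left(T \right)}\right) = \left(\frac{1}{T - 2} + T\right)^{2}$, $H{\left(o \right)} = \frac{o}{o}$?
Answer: $- \frac{8036}{1539} \approx -5.2216$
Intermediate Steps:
$H{\left(o \right)} = 1$
$g{\left(T \right)} = -3 + \frac{\left(T + \frac{1}{-2 + T}\right)^{2}}{9}$ ($g{\left(T \right)} = -3 + \frac{\left(\frac{1}{T - 2} + T\right)^{2}}{9} = -3 + \frac{\left(\frac{1}{-2 + T} + T\right)^{2}}{9} = -3 + \frac{\left(T + \frac{1}{-2 + T}\right)^{2}}{9}$)
$\frac{g{\left(5 \right)} - 397}{75 + H{\left(-17 \right)}} = \frac{\left(-3 + \frac{\left(1 + 5^{2} - 10\right)^{2}}{9 \left(-2 + 5\right)^{2}}\right) - 397}{75 + 1} = \frac{\left(-3 + \frac{\left(1 + 25 - 10\right)^{2}}{9 \cdot 9}\right) - 397}{76} = \left(\left(-3 + \frac{1}{9} \cdot \frac{1}{9} \cdot 16^{2}\right) - 397\right) \frac{1}{76} = \left(\left(-3 + \frac{1}{9} \cdot \frac{1}{9} \cdot 256\right) - 397\right) \frac{1}{76} = \left(\left(-3 + \frac{256}{81}\right) - 397\right) \frac{1}{76} = \left(\frac{13}{81} - 397\right) \frac{1}{76} = \left(- \frac{32144}{81}\right) \frac{1}{76} = - \frac{8036}{1539}$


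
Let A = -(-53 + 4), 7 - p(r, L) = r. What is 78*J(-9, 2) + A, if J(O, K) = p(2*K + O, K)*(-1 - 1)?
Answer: -1823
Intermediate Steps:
p(r, L) = 7 - r
A = 49 (A = -1*(-49) = 49)
J(O, K) = -14 + 2*O + 4*K (J(O, K) = (7 - (2*K + O))*(-1 - 1) = (7 - (O + 2*K))*(-2) = (7 + (-O - 2*K))*(-2) = (7 - O - 2*K)*(-2) = -14 + 2*O + 4*K)
78*J(-9, 2) + A = 78*(-14 + 2*(-9) + 4*2) + 49 = 78*(-14 - 18 + 8) + 49 = 78*(-24) + 49 = -1872 + 49 = -1823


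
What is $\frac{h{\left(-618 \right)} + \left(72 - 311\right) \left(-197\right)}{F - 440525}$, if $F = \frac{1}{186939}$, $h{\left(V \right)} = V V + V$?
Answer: $- \frac{80082611271}{82351302974} \approx -0.97245$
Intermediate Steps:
$h{\left(V \right)} = V + V^{2}$ ($h{\left(V \right)} = V^{2} + V = V + V^{2}$)
$F = \frac{1}{186939} \approx 5.3493 \cdot 10^{-6}$
$\frac{h{\left(-618 \right)} + \left(72 - 311\right) \left(-197\right)}{F - 440525} = \frac{- 618 \left(1 - 618\right) + \left(72 - 311\right) \left(-197\right)}{\frac{1}{186939} - 440525} = \frac{\left(-618\right) \left(-617\right) - -47083}{- \frac{82351302974}{186939}} = \left(381306 + 47083\right) \left(- \frac{186939}{82351302974}\right) = 428389 \left(- \frac{186939}{82351302974}\right) = - \frac{80082611271}{82351302974}$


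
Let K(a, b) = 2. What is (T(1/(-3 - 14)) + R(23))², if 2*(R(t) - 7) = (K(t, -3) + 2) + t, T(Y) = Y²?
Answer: 140446201/334084 ≈ 420.39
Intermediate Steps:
R(t) = 9 + t/2 (R(t) = 7 + ((2 + 2) + t)/2 = 7 + (4 + t)/2 = 7 + (2 + t/2) = 9 + t/2)
(T(1/(-3 - 14)) + R(23))² = ((1/(-3 - 14))² + (9 + (½)*23))² = ((1/(-17))² + (9 + 23/2))² = ((-1/17)² + 41/2)² = (1/289 + 41/2)² = (11851/578)² = 140446201/334084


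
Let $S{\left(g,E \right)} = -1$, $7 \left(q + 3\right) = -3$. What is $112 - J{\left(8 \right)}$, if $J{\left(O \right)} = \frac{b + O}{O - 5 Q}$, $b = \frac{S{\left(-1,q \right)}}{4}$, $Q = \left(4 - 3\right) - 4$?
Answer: $\frac{10273}{92} \approx 111.66$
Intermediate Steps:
$q = - \frac{24}{7}$ ($q = -3 + \frac{1}{7} \left(-3\right) = -3 - \frac{3}{7} = - \frac{24}{7} \approx -3.4286$)
$Q = -3$ ($Q = 1 - 4 = -3$)
$b = - \frac{1}{4} \approx -0.25$
$J{\left(O \right)} = \frac{- \frac{1}{4} + O}{15 + O}$ ($J{\left(O \right)} = \frac{- \frac{1}{4} + O}{O - -15} = \frac{- \frac{1}{4} + O}{O + 15} = \frac{- \frac{1}{4} + O}{15 + O}$)
$112 - J{\left(8 \right)} = 112 - \frac{- \frac{1}{4} + 8}{15 + 8} = 112 - \frac{1}{23} \cdot \frac{31}{4} = 112 - \frac{31}{92} = \frac{10273}{92}$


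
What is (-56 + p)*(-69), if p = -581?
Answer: 43953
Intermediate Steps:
(-56 + p)*(-69) = (-56 - 581)*(-69) = -637*(-69) = 43953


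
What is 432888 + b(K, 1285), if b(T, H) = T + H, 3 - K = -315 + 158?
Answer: 434333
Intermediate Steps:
K = 160 (K = 3 - (-315 + 158) = 3 - 1*(-157) = 3 + 157 = 160)
b(T, H) = H + T
432888 + b(K, 1285) = 432888 + (1285 + 160) = 432888 + 1445 = 434333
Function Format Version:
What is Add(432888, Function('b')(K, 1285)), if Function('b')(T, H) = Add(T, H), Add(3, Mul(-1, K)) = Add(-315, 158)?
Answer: 434333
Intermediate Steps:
K = 160 (K = Add(3, Mul(-1, Add(-315, 158))) = Add(3, Mul(-1, -157)) = Add(3, 157) = 160)
Function('b')(T, H) = Add(H, T)
Add(432888, Function('b')(K, 1285)) = Add(432888, Add(1285, 160)) = Add(432888, 1445) = 434333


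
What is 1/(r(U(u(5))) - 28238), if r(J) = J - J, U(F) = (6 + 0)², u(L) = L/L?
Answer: -1/28238 ≈ -3.5413e-5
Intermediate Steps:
u(L) = 1
U(F) = 36 (U(F) = 6² = 36)
r(J) = 0
1/(r(U(u(5))) - 28238) = 1/(0 - 28238) = 1/(-28238) = -1/28238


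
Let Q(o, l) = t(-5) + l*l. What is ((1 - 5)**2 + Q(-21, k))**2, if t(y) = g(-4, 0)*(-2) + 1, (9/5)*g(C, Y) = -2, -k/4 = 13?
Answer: 600691081/81 ≈ 7.4159e+6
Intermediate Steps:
k = -52 (k = -4*13 = -52)
g(C, Y) = -10/9 (g(C, Y) = (5/9)*(-2) = -10/9)
t(y) = 29/9 (t(y) = -10/9*(-2) + 1 = 20/9 + 1 = 29/9)
Q(o, l) = 29/9 + l**2 (Q(o, l) = 29/9 + l*l = 29/9 + l**2)
((1 - 5)**2 + Q(-21, k))**2 = ((1 - 5)**2 + (29/9 + (-52)**2))**2 = ((-4)**2 + (29/9 + 2704))**2 = (16 + 24365/9)**2 = (24509/9)**2 = 600691081/81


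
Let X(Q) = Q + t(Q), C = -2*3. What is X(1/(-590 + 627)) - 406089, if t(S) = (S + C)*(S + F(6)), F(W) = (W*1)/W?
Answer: -555944202/1369 ≈ -4.0610e+5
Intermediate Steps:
F(W) = 1 (F(W) = W/W = 1)
C = -6
t(S) = (1 + S)*(-6 + S) (t(S) = (S - 6)*(S + 1) = (-6 + S)*(1 + S) = (1 + S)*(-6 + S))
X(Q) = -6 + Q² - 4*Q (X(Q) = Q + (-6 + Q² - 5*Q) = -6 + Q² - 4*Q)
X(1/(-590 + 627)) - 406089 = (-6 + (1/(-590 + 627))² - 4/(-590 + 627)) - 406089 = (-6 + (1/37)² - 4/37) - 406089 = (-6 + (1/37)² - 4*1/37) - 406089 = (-6 + 1/1369 - 4/37) - 406089 = -8361/1369 - 406089 = -555944202/1369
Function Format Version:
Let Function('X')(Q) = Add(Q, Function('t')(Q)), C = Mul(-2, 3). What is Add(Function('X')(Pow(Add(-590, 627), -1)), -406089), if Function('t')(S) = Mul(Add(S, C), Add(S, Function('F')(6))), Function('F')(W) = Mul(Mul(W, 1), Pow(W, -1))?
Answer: Rational(-555944202, 1369) ≈ -4.0610e+5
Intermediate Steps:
Function('F')(W) = 1 (Function('F')(W) = Mul(W, Pow(W, -1)) = 1)
C = -6
Function('t')(S) = Mul(Add(1, S), Add(-6, S)) (Function('t')(S) = Mul(Add(S, -6), Add(S, 1)) = Mul(Add(-6, S), Add(1, S)) = Mul(Add(1, S), Add(-6, S)))
Function('X')(Q) = Add(-6, Pow(Q, 2), Mul(-4, Q)) (Function('X')(Q) = Add(Q, Add(-6, Pow(Q, 2), Mul(-5, Q))) = Add(-6, Pow(Q, 2), Mul(-4, Q)))
Add(Function('X')(Pow(Add(-590, 627), -1)), -406089) = Add(Add(-6, Pow(Pow(Add(-590, 627), -1), 2), Mul(-4, Pow(Add(-590, 627), -1))), -406089) = Add(Add(-6, Pow(Pow(37, -1), 2), Mul(-4, Pow(37, -1))), -406089) = Add(Add(-6, Pow(Rational(1, 37), 2), Mul(-4, Rational(1, 37))), -406089) = Add(Add(-6, Rational(1, 1369), Rational(-4, 37)), -406089) = Add(Rational(-8361, 1369), -406089) = Rational(-555944202, 1369)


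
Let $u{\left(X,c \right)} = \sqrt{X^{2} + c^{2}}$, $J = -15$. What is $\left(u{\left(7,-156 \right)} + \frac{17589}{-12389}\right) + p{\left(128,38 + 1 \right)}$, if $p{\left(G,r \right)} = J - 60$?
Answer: $- \frac{72828}{953} + \sqrt{24385} \approx 79.737$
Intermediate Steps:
$p{\left(G,r \right)} = -75$ ($p{\left(G,r \right)} = -15 - 60 = -75$)
$\left(u{\left(7,-156 \right)} + \frac{17589}{-12389}\right) + p{\left(128,38 + 1 \right)} = \left(\sqrt{7^{2} + \left(-156\right)^{2}} + \frac{17589}{-12389}\right) - 75 = \left(\sqrt{49 + 24336} + 17589 \left(- \frac{1}{12389}\right)\right) - 75 = \left(\sqrt{24385} - \frac{1353}{953}\right) - 75 = \left(- \frac{1353}{953} + \sqrt{24385}\right) - 75 = - \frac{72828}{953} + \sqrt{24385}$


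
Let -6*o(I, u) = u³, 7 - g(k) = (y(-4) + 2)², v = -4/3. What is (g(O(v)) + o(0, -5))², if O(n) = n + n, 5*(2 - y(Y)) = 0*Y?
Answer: 5041/36 ≈ 140.03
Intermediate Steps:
v = -4/3 (v = -4*⅓ = -4/3 ≈ -1.3333)
y(Y) = 2 (y(Y) = 2 - 0*Y = 2 - ⅕*0 = 2 + 0 = 2)
O(n) = 2*n
g(k) = -9 (g(k) = 7 - (2 + 2)² = 7 - 1*4² = 7 - 1*16 = 7 - 16 = -9)
o(I, u) = -u³/6
(g(O(v)) + o(0, -5))² = (-9 - ⅙*(-5)³)² = (-9 - ⅙*(-125))² = (-9 + 125/6)² = (71/6)² = 5041/36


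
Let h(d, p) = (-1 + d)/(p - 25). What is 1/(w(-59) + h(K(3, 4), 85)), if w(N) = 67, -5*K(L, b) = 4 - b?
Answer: 60/4019 ≈ 0.014929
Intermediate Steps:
K(L, b) = -⅘ + b/5 (K(L, b) = -(4 - b)/5 = -⅘ + b/5)
h(d, p) = (-1 + d)/(-25 + p)
1/(w(-59) + h(K(3, 4), 85)) = 1/(67 + (-1 + (-⅘ + (⅕)*4))/(-25 + 85)) = 1/(67 + (-1 + (-⅘ + ⅘))/60) = 1/(67 + (-1 + 0)/60) = 1/(67 + (1/60)*(-1)) = 1/(67 - 1/60) = 1/(4019/60) = 60/4019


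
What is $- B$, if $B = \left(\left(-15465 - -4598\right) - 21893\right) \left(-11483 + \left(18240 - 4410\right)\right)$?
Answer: $76887720$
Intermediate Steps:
$B = -76887720$ ($B = \left(\left(-15465 + 4598\right) - 21893\right) \left(-11483 + \left(18240 - 4410\right)\right) = \left(-10867 - 21893\right) \left(-11483 + 13830\right) = \left(-32760\right) 2347 = -76887720$)
$- B = \left(-1\right) \left(-76887720\right) = 76887720$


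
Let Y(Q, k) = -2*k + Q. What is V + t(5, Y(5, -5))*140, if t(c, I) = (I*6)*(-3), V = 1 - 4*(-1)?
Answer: -37795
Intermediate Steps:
V = 5 (V = 1 + 4 = 5)
Y(Q, k) = Q - 2*k
t(c, I) = -18*I (t(c, I) = (6*I)*(-3) = -18*I)
V + t(5, Y(5, -5))*140 = 5 - 18*(5 - 2*(-5))*140 = 5 - 18*(5 + 10)*140 = 5 - 18*15*140 = 5 - 270*140 = 5 - 37800 = -37795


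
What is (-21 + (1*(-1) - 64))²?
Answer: 7396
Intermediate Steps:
(-21 + (1*(-1) - 64))² = (-21 + (-1 - 64))² = (-21 - 65)² = (-86)² = 7396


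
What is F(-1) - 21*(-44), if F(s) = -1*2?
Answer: 922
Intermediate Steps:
F(s) = -2
F(-1) - 21*(-44) = -2 - 21*(-44) = -2 + 924 = 922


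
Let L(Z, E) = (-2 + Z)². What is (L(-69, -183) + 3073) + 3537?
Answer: 11651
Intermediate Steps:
(L(-69, -183) + 3073) + 3537 = ((-2 - 69)² + 3073) + 3537 = ((-71)² + 3073) + 3537 = (5041 + 3073) + 3537 = 8114 + 3537 = 11651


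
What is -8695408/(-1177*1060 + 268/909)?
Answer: 988015734/141760789 ≈ 6.9696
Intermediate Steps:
-8695408/(-1177*1060 + 268/909) = -8695408/(-1247620 + 268*(1/909)) = -8695408/(-1247620 + 268/909) = -8695408/(-1134086312/909) = -8695408*(-909/1134086312) = 988015734/141760789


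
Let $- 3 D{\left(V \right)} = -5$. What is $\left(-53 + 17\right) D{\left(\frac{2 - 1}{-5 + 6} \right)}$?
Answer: $-60$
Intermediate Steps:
$D{\left(V \right)} = \frac{5}{3}$ ($D{\left(V \right)} = \left(- \frac{1}{3}\right) \left(-5\right) = \frac{5}{3}$)
$\left(-53 + 17\right) D{\left(\frac{2 - 1}{-5 + 6} \right)} = \left(-53 + 17\right) \frac{5}{3} = \left(-36\right) \frac{5}{3} = -60$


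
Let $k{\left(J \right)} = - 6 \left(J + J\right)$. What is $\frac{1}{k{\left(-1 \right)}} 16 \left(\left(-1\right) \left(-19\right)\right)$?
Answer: $\frac{76}{3} \approx 25.333$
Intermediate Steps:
$k{\left(J \right)} = - 12 J$ ($k{\left(J \right)} = - 6 \cdot 2 J = - 12 J$)
$\frac{1}{k{\left(-1 \right)}} 16 \left(\left(-1\right) \left(-19\right)\right) = \frac{1}{\left(-12\right) \left(-1\right)} 16 \left(\left(-1\right) \left(-19\right)\right) = \frac{1}{12} \cdot 16 \cdot 19 = \frac{4}{3} \cdot 19 = \frac{76}{3}$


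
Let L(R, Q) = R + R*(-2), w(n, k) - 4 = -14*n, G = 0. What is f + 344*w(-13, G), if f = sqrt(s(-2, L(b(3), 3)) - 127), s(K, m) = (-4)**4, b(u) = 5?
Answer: 63984 + sqrt(129) ≈ 63995.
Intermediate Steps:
w(n, k) = 4 - 14*n
L(R, Q) = -R (L(R, Q) = R - 2*R = -R)
s(K, m) = 256
f = sqrt(129) (f = sqrt(256 - 127) = sqrt(129) ≈ 11.358)
f + 344*w(-13, G) = sqrt(129) + 344*(4 - 14*(-13)) = sqrt(129) + 344*(4 + 182) = sqrt(129) + 344*186 = sqrt(129) + 63984 = 63984 + sqrt(129)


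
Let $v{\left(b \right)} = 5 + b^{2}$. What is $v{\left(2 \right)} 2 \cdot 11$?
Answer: $198$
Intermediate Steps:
$v{\left(2 \right)} 2 \cdot 11 = \left(5 + 2^{2}\right) 2 \cdot 11 = \left(5 + 4\right) 2 \cdot 11 = 9 \cdot 2 \cdot 11 = 18 \cdot 11 = 198$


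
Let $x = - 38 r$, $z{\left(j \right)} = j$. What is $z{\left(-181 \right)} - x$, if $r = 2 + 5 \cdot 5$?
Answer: $845$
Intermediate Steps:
$r = 27$ ($r = 2 + 25 = 27$)
$x = -1026$ ($x = \left(-38\right) 27 = -1026$)
$z{\left(-181 \right)} - x = -181 - -1026 = -181 + 1026 = 845$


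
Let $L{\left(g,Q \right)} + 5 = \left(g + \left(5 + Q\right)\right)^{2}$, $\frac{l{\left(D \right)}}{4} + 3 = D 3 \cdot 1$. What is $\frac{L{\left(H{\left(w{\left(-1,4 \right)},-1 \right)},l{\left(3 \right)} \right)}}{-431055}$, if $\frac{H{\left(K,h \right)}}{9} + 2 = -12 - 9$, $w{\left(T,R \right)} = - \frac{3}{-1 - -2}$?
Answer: $- \frac{31679}{431055} \approx -0.073492$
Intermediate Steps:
$w{\left(T,R \right)} = -3$ ($w{\left(T,R \right)} = - \frac{3}{-1 + 2} = - \frac{3}{1} = \left(-3\right) 1 = -3$)
$l{\left(D \right)} = -12 + 12 D$ ($l{\left(D \right)} = -12 + 4 D 3 \cdot 1 = -12 + 4 \cdot 3 D 1 = -12 + 4 \cdot 3 D = -12 + 12 D$)
$H{\left(K,h \right)} = -207$ ($H{\left(K,h \right)} = -18 + 9 \left(-12 - 9\right) = -18 + 9 \left(-21\right) = -18 - 189 = -207$)
$L{\left(g,Q \right)} = -5 + \left(5 + Q + g\right)^{2}$ ($L{\left(g,Q \right)} = -5 + \left(g + \left(5 + Q\right)\right)^{2} = -5 + \left(5 + Q + g\right)^{2}$)
$\frac{L{\left(H{\left(w{\left(-1,4 \right)},-1 \right)},l{\left(3 \right)} \right)}}{-431055} = \frac{-5 + \left(5 + \left(-12 + 12 \cdot 3\right) - 207\right)^{2}}{-431055} = \left(-5 + \left(5 + \left(-12 + 36\right) - 207\right)^{2}\right) \left(- \frac{1}{431055}\right) = \left(-5 + \left(5 + 24 - 207\right)^{2}\right) \left(- \frac{1}{431055}\right) = \left(-5 + \left(-178\right)^{2}\right) \left(- \frac{1}{431055}\right) = \left(-5 + 31684\right) \left(- \frac{1}{431055}\right) = 31679 \left(- \frac{1}{431055}\right) = - \frac{31679}{431055}$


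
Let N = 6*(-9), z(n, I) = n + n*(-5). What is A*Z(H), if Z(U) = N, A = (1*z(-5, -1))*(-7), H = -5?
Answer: 7560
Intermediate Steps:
z(n, I) = -4*n (z(n, I) = n - 5*n = -4*n)
A = -140 (A = (1*(-4*(-5)))*(-7) = (1*20)*(-7) = 20*(-7) = -140)
N = -54
Z(U) = -54
A*Z(H) = -140*(-54) = 7560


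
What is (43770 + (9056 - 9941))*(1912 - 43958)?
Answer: -1803142710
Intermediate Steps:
(43770 + (9056 - 9941))*(1912 - 43958) = (43770 - 885)*(-42046) = 42885*(-42046) = -1803142710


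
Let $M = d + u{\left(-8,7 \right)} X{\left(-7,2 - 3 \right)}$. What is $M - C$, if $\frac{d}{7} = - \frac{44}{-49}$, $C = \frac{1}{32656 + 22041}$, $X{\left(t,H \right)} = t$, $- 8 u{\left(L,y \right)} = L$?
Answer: $- \frac{273492}{382879} \approx -0.7143$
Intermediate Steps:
$u{\left(L,y \right)} = - \frac{L}{8}$
$C = \frac{1}{54697} \approx 1.8283 \cdot 10^{-5}$
$d = \frac{44}{7}$ ($d = 7 \left(- \frac{44}{-49}\right) = 7 \left(\left(-44\right) \left(- \frac{1}{49}\right)\right) = 7 \cdot \frac{44}{49} = \frac{44}{7} \approx 6.2857$)
$M = - \frac{5}{7}$ ($M = \frac{44}{7} + \left(- \frac{1}{8}\right) \left(-8\right) \left(-7\right) = \frac{44}{7} + 1 \left(-7\right) = \frac{44}{7} - 7 = - \frac{5}{7} \approx -0.71429$)
$M - C = - \frac{5}{7} - \frac{1}{54697} = - \frac{273492}{382879}$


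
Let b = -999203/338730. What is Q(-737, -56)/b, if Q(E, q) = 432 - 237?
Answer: -66052350/999203 ≈ -66.105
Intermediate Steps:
Q(E, q) = 195
b = -999203/338730 (b = -999203*1/338730 = -999203/338730 ≈ -2.9499)
Q(-737, -56)/b = 195/(-999203/338730) = 195*(-338730/999203) = -66052350/999203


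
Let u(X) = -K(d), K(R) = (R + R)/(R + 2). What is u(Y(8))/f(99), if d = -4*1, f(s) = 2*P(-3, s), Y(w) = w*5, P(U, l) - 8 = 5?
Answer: -2/13 ≈ -0.15385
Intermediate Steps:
P(U, l) = 13 (P(U, l) = 8 + 5 = 13)
Y(w) = 5*w
f(s) = 26 (f(s) = 2*13 = 26)
d = -4
K(R) = 2*R/(2 + R) (K(R) = (2*R)/(2 + R) = 2*R/(2 + R))
u(X) = -4 (u(X) = -2*(-4)/(2 - 4) = -2*(-4)/(-2) = -2*(-4)*(-1)/2 = -1*4 = -4)
u(Y(8))/f(99) = -4/26 = -4*1/26 = -2/13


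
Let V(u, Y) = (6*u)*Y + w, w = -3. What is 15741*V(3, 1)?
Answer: 236115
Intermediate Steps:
V(u, Y) = -3 + 6*Y*u (V(u, Y) = (6*u)*Y - 3 = 6*Y*u - 3 = -3 + 6*Y*u)
15741*V(3, 1) = 15741*(-3 + 6*1*3) = 15741*(-3 + 18) = 15741*15 = 236115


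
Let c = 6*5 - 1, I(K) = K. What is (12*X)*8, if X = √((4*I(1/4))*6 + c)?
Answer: 96*√35 ≈ 567.94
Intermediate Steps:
c = 29 (c = 30 - 1 = 29)
X = √35 (X = √((4/4)*6 + 29) = √((4*(¼))*6 + 29) = √(1*6 + 29) = √(6 + 29) = √35 ≈ 5.9161)
(12*X)*8 = (12*√35)*8 = 96*√35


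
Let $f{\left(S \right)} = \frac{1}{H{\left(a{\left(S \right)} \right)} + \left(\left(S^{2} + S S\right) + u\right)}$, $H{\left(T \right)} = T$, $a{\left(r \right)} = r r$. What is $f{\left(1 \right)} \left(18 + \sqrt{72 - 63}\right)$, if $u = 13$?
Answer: $\frac{21}{16} \approx 1.3125$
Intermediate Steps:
$a{\left(r \right)} = r^{2}$
$f{\left(S \right)} = \frac{1}{13 + 3 S^{2}}$ ($f{\left(S \right)} = \frac{1}{S^{2} + \left(\left(S^{2} + S S\right) + 13\right)} = \frac{1}{S^{2} + \left(\left(S^{2} + S^{2}\right) + 13\right)} = \frac{1}{S^{2} + \left(2 S^{2} + 13\right)} = \frac{1}{S^{2} + \left(13 + 2 S^{2}\right)} = \frac{1}{13 + 3 S^{2}}$)
$f{\left(1 \right)} \left(18 + \sqrt{72 - 63}\right) = \frac{18 + \sqrt{72 - 63}}{13 + 3 \cdot 1^{2}} = \frac{18 + \sqrt{9}}{13 + 3 \cdot 1} = \frac{18 + 3}{13 + 3} = \frac{1}{16} \cdot 21 = \frac{21}{16}$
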